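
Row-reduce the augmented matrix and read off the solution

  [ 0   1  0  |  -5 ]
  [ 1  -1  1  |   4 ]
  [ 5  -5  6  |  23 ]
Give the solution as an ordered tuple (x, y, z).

Swap r1 and r2.
  [ 1  -1  1  |   4 ]
  [ 0   1  0  |  -5 ]
  [ 5  -5  6  |  23 ]
Subtract 5 times r1 from r3.
  [ 1  -1  1  |   4 ]
  [ 0   1  0  |  -5 ]
  [ 0   0  1  |   3 ]
Subtract r3 from r1.
  [ 1  -1  0  |   1 ]
  [ 0   1  0  |  -5 ]
  [ 0   0  1  |   3 ]
Add r2 to r1.
  [ 1  0  0  |  -4 ]
  [ 0  1  0  |  -5 ]
  [ 0  0  1  |   3 ]
Reading off the last column: x = -4, y = -5, z = 3.

(-4, -5, 3)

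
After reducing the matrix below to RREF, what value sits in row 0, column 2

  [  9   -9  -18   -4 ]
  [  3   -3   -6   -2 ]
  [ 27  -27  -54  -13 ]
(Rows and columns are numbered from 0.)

-2

R1 := 1/9·R1
  [  1   -1   -2  -4/9 ]
  [  3   -3   -6    -2 ]
  [ 27  -27  -54   -13 ]
R2 := R2 − 3·R1
  [  1   -1   -2  -4/9 ]
  [  0    0    0  -2/3 ]
  [ 27  -27  -54   -13 ]
R3 := R3 − 27·R1
  [ 1  -1  -2  -4/9 ]
  [ 0   0   0  -2/3 ]
  [ 0   0   0    -1 ]
R2 := -3/2·R2
  [ 1  -1  -2  -4/9 ]
  [ 0   0   0     1 ]
  [ 0   0   0    -1 ]
R3 := R3 + R2
  [ 1  -1  -2  -4/9 ]
  [ 0   0   0     1 ]
  [ 0   0   0     0 ]
R1 := R1 + 4/9·R2
  [ 1  -1  -2  0 ]
  [ 0   0   0  1 ]
  [ 0   0   0  0 ]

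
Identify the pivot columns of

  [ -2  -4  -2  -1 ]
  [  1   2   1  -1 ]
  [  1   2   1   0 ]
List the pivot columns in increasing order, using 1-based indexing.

1, 4

R1 ← -1/2·R1
  [ 1  2  1  1/2 ]
  [ 1  2  1   -1 ]
  [ 1  2  1    0 ]
R2 ← R2 − R1
  [ 1  2  1   1/2 ]
  [ 0  0  0  -3/2 ]
  [ 1  2  1     0 ]
R3 ← R3 − R1
  [ 1  2  1   1/2 ]
  [ 0  0  0  -3/2 ]
  [ 0  0  0  -1/2 ]
R2 ← -2/3·R2
  [ 1  2  1   1/2 ]
  [ 0  0  0     1 ]
  [ 0  0  0  -1/2 ]
R3 ← R3 + 1/2·R2
  [ 1  2  1  1/2 ]
  [ 0  0  0    1 ]
  [ 0  0  0    0 ]
R1 ← R1 − 1/2·R2
  [ 1  2  1  0 ]
  [ 0  0  0  1 ]
  [ 0  0  0  0 ]
Pivot columns are the columns containing a leading 1.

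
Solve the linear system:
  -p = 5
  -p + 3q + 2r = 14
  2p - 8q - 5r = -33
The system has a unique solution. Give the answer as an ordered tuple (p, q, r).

(-5, 1, 3)

Form the augmented matrix and row-reduce:
  [ -1   0   0  |    5 ]
  [ -1   3   2  |   14 ]
  [  2  -8  -5  |  -33 ]
R1 := -1·R1
  [  1   0   0  |   -5 ]
  [ -1   3   2  |   14 ]
  [  2  -8  -5  |  -33 ]
R2 := R2 + R1
  [ 1   0   0  |   -5 ]
  [ 0   3   2  |    9 ]
  [ 2  -8  -5  |  -33 ]
R3 := R3 − 2·R1
  [ 1   0   0  |   -5 ]
  [ 0   3   2  |    9 ]
  [ 0  -8  -5  |  -23 ]
R2 := 1/3·R2
  [ 1   0    0  |   -5 ]
  [ 0   1  2/3  |    3 ]
  [ 0  -8   -5  |  -23 ]
R3 := R3 + 8·R2
  [ 1  0    0  |  -5 ]
  [ 0  1  2/3  |   3 ]
  [ 0  0  1/3  |   1 ]
R3 := 3·R3
  [ 1  0    0  |  -5 ]
  [ 0  1  2/3  |   3 ]
  [ 0  0    1  |   3 ]
R2 := R2 − 2/3·R3
  [ 1  0  0  |  -5 ]
  [ 0  1  0  |   1 ]
  [ 0  0  1  |   3 ]
Reading off the last column: p = -5, q = 1, r = 3.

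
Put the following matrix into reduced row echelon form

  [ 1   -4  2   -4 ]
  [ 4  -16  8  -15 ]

[[1, -4, 2, 0], [0, 0, 0, 1]]

ρ2 → ρ2 − 4·ρ1
  [ 1  -4  2  -4 ]
  [ 0   0  0   1 ]
ρ1 → ρ1 + 4·ρ2
  [ 1  -4  2  0 ]
  [ 0   0  0  1 ]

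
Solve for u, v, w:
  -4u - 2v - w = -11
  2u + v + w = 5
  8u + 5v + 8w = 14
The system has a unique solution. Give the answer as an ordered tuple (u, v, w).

(4, -2, -1)

Form the augmented matrix and row-reduce:
  [ -4  -2  -1  |  -11 ]
  [  2   1   1  |    5 ]
  [  8   5   8  |   14 ]
r1 := -1/4·r1
  [ 1  1/2  1/4  |  11/4 ]
  [ 2    1    1  |     5 ]
  [ 8    5    8  |    14 ]
r2 := r2 − 2·r1
  [ 1  1/2  1/4  |  11/4 ]
  [ 0    0  1/2  |  -1/2 ]
  [ 8    5    8  |    14 ]
r3 := r3 − 8·r1
  [ 1  1/2  1/4  |  11/4 ]
  [ 0    0  1/2  |  -1/2 ]
  [ 0    1    6  |    -8 ]
r2 <=> r3
  [ 1  1/2  1/4  |  11/4 ]
  [ 0    1    6  |    -8 ]
  [ 0    0  1/2  |  -1/2 ]
r3 := 2·r3
  [ 1  1/2  1/4  |  11/4 ]
  [ 0    1    6  |    -8 ]
  [ 0    0    1  |    -1 ]
r2 := r2 − 6·r3
  [ 1  1/2  1/4  |  11/4 ]
  [ 0    1    0  |    -2 ]
  [ 0    0    1  |    -1 ]
r1 := r1 − 1/4·r3
  [ 1  1/2  0  |   3 ]
  [ 0    1  0  |  -2 ]
  [ 0    0  1  |  -1 ]
r1 := r1 − 1/2·r2
  [ 1  0  0  |   4 ]
  [ 0  1  0  |  -2 ]
  [ 0  0  1  |  -1 ]
Reading off the last column: u = 4, v = -2, w = -1.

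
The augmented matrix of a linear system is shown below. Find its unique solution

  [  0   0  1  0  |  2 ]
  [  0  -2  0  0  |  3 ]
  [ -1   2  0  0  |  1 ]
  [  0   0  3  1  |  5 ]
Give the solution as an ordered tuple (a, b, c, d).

(-4, -3/2, 2, -1)

R1 ↔ R3
  [ -1   2  0  0  |  1 ]
  [  0  -2  0  0  |  3 ]
  [  0   0  1  0  |  2 ]
  [  0   0  3  1  |  5 ]
R1 -> -1·R1
  [ 1  -2  0  0  |  -1 ]
  [ 0  -2  0  0  |   3 ]
  [ 0   0  1  0  |   2 ]
  [ 0   0  3  1  |   5 ]
R2 -> -1/2·R2
  [ 1  -2  0  0  |    -1 ]
  [ 0   1  0  0  |  -3/2 ]
  [ 0   0  1  0  |     2 ]
  [ 0   0  3  1  |     5 ]
R4 -> R4 − 3·R3
  [ 1  -2  0  0  |    -1 ]
  [ 0   1  0  0  |  -3/2 ]
  [ 0   0  1  0  |     2 ]
  [ 0   0  0  1  |    -1 ]
R1 -> R1 + 2·R2
  [ 1  0  0  0  |    -4 ]
  [ 0  1  0  0  |  -3/2 ]
  [ 0  0  1  0  |     2 ]
  [ 0  0  0  1  |    -1 ]
Reading off the last column: a = -4, b = -3/2, c = 2, d = -1.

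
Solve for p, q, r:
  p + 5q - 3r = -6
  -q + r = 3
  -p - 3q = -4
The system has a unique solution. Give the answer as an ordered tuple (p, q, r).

(1, 1, 4)

Form the augmented matrix and row-reduce:
  [  1   5  -3  |  -6 ]
  [  0  -1   1  |   3 ]
  [ -1  -3   0  |  -4 ]
R3 := R3 + R1
  [ 1   5  -3  |   -6 ]
  [ 0  -1   1  |    3 ]
  [ 0   2  -3  |  -10 ]
R2 := -1·R2
  [ 1  5  -3  |   -6 ]
  [ 0  1  -1  |   -3 ]
  [ 0  2  -3  |  -10 ]
R3 := R3 − 2·R2
  [ 1  5  -3  |  -6 ]
  [ 0  1  -1  |  -3 ]
  [ 0  0  -1  |  -4 ]
R3 := -1·R3
  [ 1  5  -3  |  -6 ]
  [ 0  1  -1  |  -3 ]
  [ 0  0   1  |   4 ]
R2 := R2 + R3
  [ 1  5  -3  |  -6 ]
  [ 0  1   0  |   1 ]
  [ 0  0   1  |   4 ]
R1 := R1 + 3·R3
  [ 1  5  0  |  6 ]
  [ 0  1  0  |  1 ]
  [ 0  0  1  |  4 ]
R1 := R1 − 5·R2
  [ 1  0  0  |  1 ]
  [ 0  1  0  |  1 ]
  [ 0  0  1  |  4 ]
Reading off the last column: p = 1, q = 1, r = 4.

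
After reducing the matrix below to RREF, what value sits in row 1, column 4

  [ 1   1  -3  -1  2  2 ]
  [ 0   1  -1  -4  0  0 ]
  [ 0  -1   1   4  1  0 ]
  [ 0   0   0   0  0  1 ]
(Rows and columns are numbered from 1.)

R3 -> R3 + R2
  [ 1  1  -3  -1  2  2 ]
  [ 0  1  -1  -4  0  0 ]
  [ 0  0   0   0  1  0 ]
  [ 0  0   0   0  0  1 ]
R1 -> R1 − 2·R4
  [ 1  1  -3  -1  2  0 ]
  [ 0  1  -1  -4  0  0 ]
  [ 0  0   0   0  1  0 ]
  [ 0  0   0   0  0  1 ]
R1 -> R1 − 2·R3
  [ 1  1  -3  -1  0  0 ]
  [ 0  1  -1  -4  0  0 ]
  [ 0  0   0   0  1  0 ]
  [ 0  0   0   0  0  1 ]
R1 -> R1 − R2
  [ 1  0  -2   3  0  0 ]
  [ 0  1  -1  -4  0  0 ]
  [ 0  0   0   0  1  0 ]
  [ 0  0   0   0  0  1 ]

3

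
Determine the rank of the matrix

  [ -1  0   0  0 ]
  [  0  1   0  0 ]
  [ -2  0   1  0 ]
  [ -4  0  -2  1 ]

R1 := -1·R1
  [  1  0   0  0 ]
  [  0  1   0  0 ]
  [ -2  0   1  0 ]
  [ -4  0  -2  1 ]
R3 := R3 + 2·R1
  [  1  0   0  0 ]
  [  0  1   0  0 ]
  [  0  0   1  0 ]
  [ -4  0  -2  1 ]
R4 := R4 + 4·R1
  [ 1  0   0  0 ]
  [ 0  1   0  0 ]
  [ 0  0   1  0 ]
  [ 0  0  -2  1 ]
R4 := R4 + 2·R3
  [ 1  0  0  0 ]
  [ 0  1  0  0 ]
  [ 0  0  1  0 ]
  [ 0  0  0  1 ]
The reduced form has 4 nonzero rows.

rank = 4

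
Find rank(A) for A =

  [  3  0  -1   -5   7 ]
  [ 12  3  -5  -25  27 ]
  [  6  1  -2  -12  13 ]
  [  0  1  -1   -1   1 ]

rank = 3

r1 → 1/3·r1
  [  1  0  -1/3  -5/3  7/3 ]
  [ 12  3    -5   -25   27 ]
  [  6  1    -2   -12   13 ]
  [  0  1    -1    -1    1 ]
r2 → r2 − 12·r1
  [ 1  0  -1/3  -5/3  7/3 ]
  [ 0  3    -1    -5   -1 ]
  [ 6  1    -2   -12   13 ]
  [ 0  1    -1    -1    1 ]
r3 → r3 − 6·r1
  [ 1  0  -1/3  -5/3  7/3 ]
  [ 0  3    -1    -5   -1 ]
  [ 0  1     0    -2   -1 ]
  [ 0  1    -1    -1    1 ]
r2 → 1/3·r2
  [ 1  0  -1/3  -5/3   7/3 ]
  [ 0  1  -1/3  -5/3  -1/3 ]
  [ 0  1     0    -2    -1 ]
  [ 0  1    -1    -1     1 ]
r3 → r3 − r2
  [ 1  0  -1/3  -5/3   7/3 ]
  [ 0  1  -1/3  -5/3  -1/3 ]
  [ 0  0   1/3  -1/3  -2/3 ]
  [ 0  1    -1    -1     1 ]
r4 → r4 − r2
  [ 1  0  -1/3  -5/3   7/3 ]
  [ 0  1  -1/3  -5/3  -1/3 ]
  [ 0  0   1/3  -1/3  -2/3 ]
  [ 0  0  -2/3   2/3   4/3 ]
r3 → 3·r3
  [ 1  0  -1/3  -5/3   7/3 ]
  [ 0  1  -1/3  -5/3  -1/3 ]
  [ 0  0     1    -1    -2 ]
  [ 0  0  -2/3   2/3   4/3 ]
r4 → r4 + 2/3·r3
  [ 1  0  -1/3  -5/3   7/3 ]
  [ 0  1  -1/3  -5/3  -1/3 ]
  [ 0  0     1    -1    -2 ]
  [ 0  0     0     0     0 ]
r2 → r2 + 1/3·r3
  [ 1  0  -1/3  -5/3  7/3 ]
  [ 0  1     0    -2   -1 ]
  [ 0  0     1    -1   -2 ]
  [ 0  0     0     0    0 ]
r1 → r1 + 1/3·r3
  [ 1  0  0  -2  5/3 ]
  [ 0  1  0  -2   -1 ]
  [ 0  0  1  -1   -2 ]
  [ 0  0  0   0    0 ]
The reduced form has 3 nonzero rows.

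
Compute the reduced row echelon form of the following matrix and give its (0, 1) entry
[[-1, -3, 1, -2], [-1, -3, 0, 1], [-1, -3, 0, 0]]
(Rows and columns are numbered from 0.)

3

r1 := -1·r1
  [  1   3  -1  2 ]
  [ -1  -3   0  1 ]
  [ -1  -3   0  0 ]
r2 := r2 + r1
  [  1   3  -1  2 ]
  [  0   0  -1  3 ]
  [ -1  -3   0  0 ]
r3 := r3 + r1
  [ 1  3  -1  2 ]
  [ 0  0  -1  3 ]
  [ 0  0  -1  2 ]
r2 := -1·r2
  [ 1  3  -1   2 ]
  [ 0  0   1  -3 ]
  [ 0  0  -1   2 ]
r3 := r3 + r2
  [ 1  3  -1   2 ]
  [ 0  0   1  -3 ]
  [ 0  0   0  -1 ]
r3 := -1·r3
  [ 1  3  -1   2 ]
  [ 0  0   1  -3 ]
  [ 0  0   0   1 ]
r2 := r2 + 3·r3
  [ 1  3  -1  2 ]
  [ 0  0   1  0 ]
  [ 0  0   0  1 ]
r1 := r1 − 2·r3
  [ 1  3  -1  0 ]
  [ 0  0   1  0 ]
  [ 0  0   0  1 ]
r1 := r1 + r2
  [ 1  3  0  0 ]
  [ 0  0  1  0 ]
  [ 0  0  0  1 ]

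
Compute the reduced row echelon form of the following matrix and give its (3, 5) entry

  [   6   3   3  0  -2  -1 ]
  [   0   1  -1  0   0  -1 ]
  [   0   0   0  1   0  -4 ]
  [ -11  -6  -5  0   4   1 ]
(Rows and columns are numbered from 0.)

-4

r1 ← 1/6·r1
r4 ← r4 + 11·r1
r4 ← r4 + 1/2·r2
r4 ← 3·r4
r1 ← r1 + 1/3·r4
r1 ← r1 − 1/2·r2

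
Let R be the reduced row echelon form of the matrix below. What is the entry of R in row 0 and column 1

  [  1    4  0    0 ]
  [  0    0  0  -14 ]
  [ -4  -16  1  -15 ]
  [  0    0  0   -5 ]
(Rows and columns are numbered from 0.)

4

R3 → R3 + 4·R1
  [ 1  4  0    0 ]
  [ 0  0  0  -14 ]
  [ 0  0  1  -15 ]
  [ 0  0  0   -5 ]
R2 ↔ R3
  [ 1  4  0    0 ]
  [ 0  0  1  -15 ]
  [ 0  0  0  -14 ]
  [ 0  0  0   -5 ]
R3 → -1/14·R3
  [ 1  4  0    0 ]
  [ 0  0  1  -15 ]
  [ 0  0  0    1 ]
  [ 0  0  0   -5 ]
R4 → R4 + 5·R3
  [ 1  4  0    0 ]
  [ 0  0  1  -15 ]
  [ 0  0  0    1 ]
  [ 0  0  0    0 ]
R2 → R2 + 15·R3
  [ 1  4  0  0 ]
  [ 0  0  1  0 ]
  [ 0  0  0  1 ]
  [ 0  0  0  0 ]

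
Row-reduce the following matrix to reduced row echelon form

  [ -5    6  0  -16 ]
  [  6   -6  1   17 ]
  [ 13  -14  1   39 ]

R1 → -1/5·R1
  [  1  -6/5  0  16/5 ]
  [  6    -6  1    17 ]
  [ 13   -14  1    39 ]
R2 → R2 − 6·R1
  [  1  -6/5  0   16/5 ]
  [  0   6/5  1  -11/5 ]
  [ 13   -14  1     39 ]
R3 → R3 − 13·R1
  [ 1  -6/5  0   16/5 ]
  [ 0   6/5  1  -11/5 ]
  [ 0   8/5  1  -13/5 ]
R2 → 5/6·R2
  [ 1  -6/5    0   16/5 ]
  [ 0     1  5/6  -11/6 ]
  [ 0   8/5    1  -13/5 ]
R3 → R3 − 8/5·R2
  [ 1  -6/5     0   16/5 ]
  [ 0     1   5/6  -11/6 ]
  [ 0     0  -1/3    1/3 ]
R3 → -3·R3
  [ 1  -6/5    0   16/5 ]
  [ 0     1  5/6  -11/6 ]
  [ 0     0    1     -1 ]
R2 → R2 − 5/6·R3
  [ 1  -6/5  0  16/5 ]
  [ 0     1  0    -1 ]
  [ 0     0  1    -1 ]
R1 → R1 + 6/5·R2
  [ 1  0  0   2 ]
  [ 0  1  0  -1 ]
  [ 0  0  1  -1 ]

[[1, 0, 0, 2], [0, 1, 0, -1], [0, 0, 1, -1]]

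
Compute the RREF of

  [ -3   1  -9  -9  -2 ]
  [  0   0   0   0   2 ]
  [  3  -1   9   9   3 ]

[[1, -1/3, 3, 3, 0], [0, 0, 0, 0, 1], [0, 0, 0, 0, 0]]

Multiply R1 by -1/3.
  [ 1  -1/3  3  3  2/3 ]
  [ 0     0  0  0    2 ]
  [ 3    -1  9  9    3 ]
Subtract 3 times R1 from R3.
  [ 1  -1/3  3  3  2/3 ]
  [ 0     0  0  0    2 ]
  [ 0     0  0  0    1 ]
Multiply R2 by 1/2.
  [ 1  -1/3  3  3  2/3 ]
  [ 0     0  0  0    1 ]
  [ 0     0  0  0    1 ]
Subtract R2 from R3.
  [ 1  -1/3  3  3  2/3 ]
  [ 0     0  0  0    1 ]
  [ 0     0  0  0    0 ]
Subtract 2/3 times R2 from R1.
  [ 1  -1/3  3  3  0 ]
  [ 0     0  0  0  1 ]
  [ 0     0  0  0  0 ]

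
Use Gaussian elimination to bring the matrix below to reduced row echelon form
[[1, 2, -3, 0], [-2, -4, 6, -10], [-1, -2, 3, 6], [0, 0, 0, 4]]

Add 2 times R1 to R2.
  [  1   2  -3    0 ]
  [  0   0   0  -10 ]
  [ -1  -2   3    6 ]
  [  0   0   0    4 ]
Add R1 to R3.
  [ 1  2  -3    0 ]
  [ 0  0   0  -10 ]
  [ 0  0   0    6 ]
  [ 0  0   0    4 ]
Multiply R2 by -1/10.
  [ 1  2  -3  0 ]
  [ 0  0   0  1 ]
  [ 0  0   0  6 ]
  [ 0  0   0  4 ]
Subtract 6 times R2 from R3.
  [ 1  2  -3  0 ]
  [ 0  0   0  1 ]
  [ 0  0   0  0 ]
  [ 0  0   0  4 ]
Subtract 4 times R2 from R4.
  [ 1  2  -3  0 ]
  [ 0  0   0  1 ]
  [ 0  0   0  0 ]
  [ 0  0   0  0 ]

[[1, 2, -3, 0], [0, 0, 0, 1], [0, 0, 0, 0], [0, 0, 0, 0]]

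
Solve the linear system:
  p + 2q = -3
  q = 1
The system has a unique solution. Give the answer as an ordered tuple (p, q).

(-5, 1)

Form the augmented matrix and row-reduce:
  [ 1  2  |  -3 ]
  [ 0  1  |   1 ]
ρ1 -> ρ1 − 2·ρ2
Reading off the last column: p = -5, q = 1.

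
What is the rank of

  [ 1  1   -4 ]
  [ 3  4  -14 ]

rank = 2

r2 → r2 − 3·r1
  [ 1  1  -4 ]
  [ 0  1  -2 ]
r1 → r1 − r2
  [ 1  0  -2 ]
  [ 0  1  -2 ]
The reduced form has 2 nonzero rows.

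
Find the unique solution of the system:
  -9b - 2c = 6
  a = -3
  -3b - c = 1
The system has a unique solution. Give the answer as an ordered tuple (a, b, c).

Form the augmented matrix and row-reduce:
  [ 0  -9  -2  |   6 ]
  [ 1   0   0  |  -3 ]
  [ 0  -3  -1  |   1 ]
R1 <-> R2
  [ 1   0   0  |  -3 ]
  [ 0  -9  -2  |   6 ]
  [ 0  -3  -1  |   1 ]
R2 -> -1/9·R2
  [ 1   0    0  |    -3 ]
  [ 0   1  2/9  |  -2/3 ]
  [ 0  -3   -1  |     1 ]
R3 -> R3 + 3·R2
  [ 1  0     0  |    -3 ]
  [ 0  1   2/9  |  -2/3 ]
  [ 0  0  -1/3  |    -1 ]
R3 -> -3·R3
  [ 1  0    0  |    -3 ]
  [ 0  1  2/9  |  -2/3 ]
  [ 0  0    1  |     3 ]
R2 -> R2 − 2/9·R3
  [ 1  0  0  |    -3 ]
  [ 0  1  0  |  -4/3 ]
  [ 0  0  1  |     3 ]
Reading off the last column: a = -3, b = -4/3, c = 3.

(-3, -4/3, 3)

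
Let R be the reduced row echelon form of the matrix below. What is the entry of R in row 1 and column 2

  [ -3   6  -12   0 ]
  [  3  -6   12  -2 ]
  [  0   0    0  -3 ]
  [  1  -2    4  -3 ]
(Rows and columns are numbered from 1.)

-2

R1 ← -1/3·R1
  [ 1  -2   4   0 ]
  [ 3  -6  12  -2 ]
  [ 0   0   0  -3 ]
  [ 1  -2   4  -3 ]
R2 ← R2 − 3·R1
  [ 1  -2  4   0 ]
  [ 0   0  0  -2 ]
  [ 0   0  0  -3 ]
  [ 1  -2  4  -3 ]
R4 ← R4 − R1
  [ 1  -2  4   0 ]
  [ 0   0  0  -2 ]
  [ 0   0  0  -3 ]
  [ 0   0  0  -3 ]
R2 ← -1/2·R2
  [ 1  -2  4   0 ]
  [ 0   0  0   1 ]
  [ 0   0  0  -3 ]
  [ 0   0  0  -3 ]
R3 ← R3 + 3·R2
  [ 1  -2  4   0 ]
  [ 0   0  0   1 ]
  [ 0   0  0   0 ]
  [ 0   0  0  -3 ]
R4 ← R4 + 3·R2
  [ 1  -2  4  0 ]
  [ 0   0  0  1 ]
  [ 0   0  0  0 ]
  [ 0   0  0  0 ]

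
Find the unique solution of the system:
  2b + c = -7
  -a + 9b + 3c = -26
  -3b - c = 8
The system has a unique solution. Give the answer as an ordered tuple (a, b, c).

(2, -1, -5)

Form the augmented matrix and row-reduce:
  [  0   2   1  |   -7 ]
  [ -1   9   3  |  -26 ]
  [  0  -3  -1  |    8 ]
ρ1 <=> ρ2
  [ -1   9   3  |  -26 ]
  [  0   2   1  |   -7 ]
  [  0  -3  -1  |    8 ]
ρ1 := -1·ρ1
  [ 1  -9  -3  |  26 ]
  [ 0   2   1  |  -7 ]
  [ 0  -3  -1  |   8 ]
ρ2 := 1/2·ρ2
  [ 1  -9   -3  |    26 ]
  [ 0   1  1/2  |  -7/2 ]
  [ 0  -3   -1  |     8 ]
ρ3 := ρ3 + 3·ρ2
  [ 1  -9   -3  |    26 ]
  [ 0   1  1/2  |  -7/2 ]
  [ 0   0  1/2  |  -5/2 ]
ρ3 := 2·ρ3
  [ 1  -9   -3  |    26 ]
  [ 0   1  1/2  |  -7/2 ]
  [ 0   0    1  |    -5 ]
ρ2 := ρ2 − 1/2·ρ3
  [ 1  -9  -3  |  26 ]
  [ 0   1   0  |  -1 ]
  [ 0   0   1  |  -5 ]
ρ1 := ρ1 + 3·ρ3
  [ 1  -9  0  |  11 ]
  [ 0   1  0  |  -1 ]
  [ 0   0  1  |  -5 ]
ρ1 := ρ1 + 9·ρ2
  [ 1  0  0  |   2 ]
  [ 0  1  0  |  -1 ]
  [ 0  0  1  |  -5 ]
Reading off the last column: a = 2, b = -1, c = -5.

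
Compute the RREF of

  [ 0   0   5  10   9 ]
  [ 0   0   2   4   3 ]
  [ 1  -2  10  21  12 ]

[[1, -2, 0, 1, 0], [0, 0, 1, 2, 0], [0, 0, 0, 0, 1]]

R1 ↔ R3
  [ 1  -2  10  21  12 ]
  [ 0   0   2   4   3 ]
  [ 0   0   5  10   9 ]
R2 → 1/2·R2
  [ 1  -2  10  21   12 ]
  [ 0   0   1   2  3/2 ]
  [ 0   0   5  10    9 ]
R3 → R3 − 5·R2
  [ 1  -2  10  21   12 ]
  [ 0   0   1   2  3/2 ]
  [ 0   0   0   0  3/2 ]
R3 → 2/3·R3
  [ 1  -2  10  21   12 ]
  [ 0   0   1   2  3/2 ]
  [ 0   0   0   0    1 ]
R2 → R2 − 3/2·R3
  [ 1  -2  10  21  12 ]
  [ 0   0   1   2   0 ]
  [ 0   0   0   0   1 ]
R1 → R1 − 12·R3
  [ 1  -2  10  21  0 ]
  [ 0   0   1   2  0 ]
  [ 0   0   0   0  1 ]
R1 → R1 − 10·R2
  [ 1  -2  0  1  0 ]
  [ 0   0  1  2  0 ]
  [ 0   0  0  0  1 ]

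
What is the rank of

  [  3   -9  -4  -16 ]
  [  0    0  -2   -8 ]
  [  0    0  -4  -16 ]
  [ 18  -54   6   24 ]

rank = 2

r1 := 1/3·r1
  [  1   -3  -4/3  -16/3 ]
  [  0    0    -2     -8 ]
  [  0    0    -4    -16 ]
  [ 18  -54     6     24 ]
r4 := r4 − 18·r1
  [ 1  -3  -4/3  -16/3 ]
  [ 0   0    -2     -8 ]
  [ 0   0    -4    -16 ]
  [ 0   0    30    120 ]
r2 := -1/2·r2
  [ 1  -3  -4/3  -16/3 ]
  [ 0   0     1      4 ]
  [ 0   0    -4    -16 ]
  [ 0   0    30    120 ]
r3 := r3 + 4·r2
  [ 1  -3  -4/3  -16/3 ]
  [ 0   0     1      4 ]
  [ 0   0     0      0 ]
  [ 0   0    30    120 ]
r4 := r4 − 30·r2
  [ 1  -3  -4/3  -16/3 ]
  [ 0   0     1      4 ]
  [ 0   0     0      0 ]
  [ 0   0     0      0 ]
r1 := r1 + 4/3·r2
  [ 1  -3  0  0 ]
  [ 0   0  1  4 ]
  [ 0   0  0  0 ]
  [ 0   0  0  0 ]
The reduced form has 2 nonzero rows.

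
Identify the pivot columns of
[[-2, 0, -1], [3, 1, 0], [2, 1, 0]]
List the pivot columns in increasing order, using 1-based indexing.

1, 2, 3

Multiply R1 by -1/2.
  [ 1  0  1/2 ]
  [ 3  1    0 ]
  [ 2  1    0 ]
Subtract 3 times R1 from R2.
  [ 1  0   1/2 ]
  [ 0  1  -3/2 ]
  [ 2  1     0 ]
Subtract 2 times R1 from R3.
  [ 1  0   1/2 ]
  [ 0  1  -3/2 ]
  [ 0  1    -1 ]
Subtract R2 from R3.
  [ 1  0   1/2 ]
  [ 0  1  -3/2 ]
  [ 0  0   1/2 ]
Multiply R3 by 2.
  [ 1  0   1/2 ]
  [ 0  1  -3/2 ]
  [ 0  0     1 ]
Add 3/2 times R3 to R2.
  [ 1  0  1/2 ]
  [ 0  1    0 ]
  [ 0  0    1 ]
Subtract 1/2 times R3 from R1.
  [ 1  0  0 ]
  [ 0  1  0 ]
  [ 0  0  1 ]
Pivot columns are the columns containing a leading 1.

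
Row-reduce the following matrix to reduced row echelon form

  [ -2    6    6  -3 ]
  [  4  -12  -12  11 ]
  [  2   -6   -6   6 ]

Multiply R1 by -1/2.
  [ 1   -3   -3  3/2 ]
  [ 4  -12  -12   11 ]
  [ 2   -6   -6    6 ]
Subtract 4 times R1 from R2.
  [ 1  -3  -3  3/2 ]
  [ 0   0   0    5 ]
  [ 2  -6  -6    6 ]
Subtract 2 times R1 from R3.
  [ 1  -3  -3  3/2 ]
  [ 0   0   0    5 ]
  [ 0   0   0    3 ]
Multiply R2 by 1/5.
  [ 1  -3  -3  3/2 ]
  [ 0   0   0    1 ]
  [ 0   0   0    3 ]
Subtract 3 times R2 from R3.
  [ 1  -3  -3  3/2 ]
  [ 0   0   0    1 ]
  [ 0   0   0    0 ]
Subtract 3/2 times R2 from R1.
  [ 1  -3  -3  0 ]
  [ 0   0   0  1 ]
  [ 0   0   0  0 ]

[[1, -3, -3, 0], [0, 0, 0, 1], [0, 0, 0, 0]]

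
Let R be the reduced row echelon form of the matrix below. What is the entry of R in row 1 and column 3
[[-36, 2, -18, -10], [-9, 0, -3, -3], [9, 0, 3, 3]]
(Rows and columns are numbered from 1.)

1/3

ρ1 ← -1/36·ρ1
ρ2 ← ρ2 + 9·ρ1
ρ3 ← ρ3 − 9·ρ1
ρ2 ← -2·ρ2
ρ3 ← ρ3 − 1/2·ρ2
ρ1 ← ρ1 + 1/18·ρ2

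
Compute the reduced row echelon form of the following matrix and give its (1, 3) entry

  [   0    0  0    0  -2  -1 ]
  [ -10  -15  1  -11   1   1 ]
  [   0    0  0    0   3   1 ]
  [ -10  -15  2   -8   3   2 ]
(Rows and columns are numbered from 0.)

R1 <-> R2
  [ -10  -15  1  -11   1   1 ]
  [   0    0  0    0  -2  -1 ]
  [   0    0  0    0   3   1 ]
  [ -10  -15  2   -8   3   2 ]
R1 → -1/10·R1
  [   1  3/2  -1/10  11/10  -1/10  -1/10 ]
  [   0    0      0      0     -2     -1 ]
  [   0    0      0      0      3      1 ]
  [ -10  -15      2     -8      3      2 ]
R4 → R4 + 10·R1
  [ 1  3/2  -1/10  11/10  -1/10  -1/10 ]
  [ 0    0      0      0     -2     -1 ]
  [ 0    0      0      0      3      1 ]
  [ 0    0      1      3      2      1 ]
R2 <-> R4
  [ 1  3/2  -1/10  11/10  -1/10  -1/10 ]
  [ 0    0      1      3      2      1 ]
  [ 0    0      0      0      3      1 ]
  [ 0    0      0      0     -2     -1 ]
R3 → 1/3·R3
  [ 1  3/2  -1/10  11/10  -1/10  -1/10 ]
  [ 0    0      1      3      2      1 ]
  [ 0    0      0      0      1    1/3 ]
  [ 0    0      0      0     -2     -1 ]
R4 → R4 + 2·R3
  [ 1  3/2  -1/10  11/10  -1/10  -1/10 ]
  [ 0    0      1      3      2      1 ]
  [ 0    0      0      0      1    1/3 ]
  [ 0    0      0      0      0   -1/3 ]
R4 → -3·R4
  [ 1  3/2  -1/10  11/10  -1/10  -1/10 ]
  [ 0    0      1      3      2      1 ]
  [ 0    0      0      0      1    1/3 ]
  [ 0    0      0      0      0      1 ]
R3 → R3 − 1/3·R4
  [ 1  3/2  -1/10  11/10  -1/10  -1/10 ]
  [ 0    0      1      3      2      1 ]
  [ 0    0      0      0      1      0 ]
  [ 0    0      0      0      0      1 ]
R2 → R2 − R4
  [ 1  3/2  -1/10  11/10  -1/10  -1/10 ]
  [ 0    0      1      3      2      0 ]
  [ 0    0      0      0      1      0 ]
  [ 0    0      0      0      0      1 ]
R1 → R1 + 1/10·R4
  [ 1  3/2  -1/10  11/10  -1/10  0 ]
  [ 0    0      1      3      2  0 ]
  [ 0    0      0      0      1  0 ]
  [ 0    0      0      0      0  1 ]
R2 → R2 − 2·R3
  [ 1  3/2  -1/10  11/10  -1/10  0 ]
  [ 0    0      1      3      0  0 ]
  [ 0    0      0      0      1  0 ]
  [ 0    0      0      0      0  1 ]
R1 → R1 + 1/10·R3
  [ 1  3/2  -1/10  11/10  0  0 ]
  [ 0    0      1      3  0  0 ]
  [ 0    0      0      0  1  0 ]
  [ 0    0      0      0  0  1 ]
R1 → R1 + 1/10·R2
  [ 1  3/2  0  7/5  0  0 ]
  [ 0    0  1    3  0  0 ]
  [ 0    0  0    0  1  0 ]
  [ 0    0  0    0  0  1 ]

3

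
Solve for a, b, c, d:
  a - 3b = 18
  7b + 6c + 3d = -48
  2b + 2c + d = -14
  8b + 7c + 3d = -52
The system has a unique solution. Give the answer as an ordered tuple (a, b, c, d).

Form the augmented matrix and row-reduce:
  [ 1  -3  0  0  |   18 ]
  [ 0   7  6  3  |  -48 ]
  [ 0   2  2  1  |  -14 ]
  [ 0   8  7  3  |  -52 ]
R2 → 1/7·R2
  [ 1  -3    0    0  |     18 ]
  [ 0   1  6/7  3/7  |  -48/7 ]
  [ 0   2    2    1  |    -14 ]
  [ 0   8    7    3  |    -52 ]
R3 → R3 − 2·R2
  [ 1  -3    0    0  |     18 ]
  [ 0   1  6/7  3/7  |  -48/7 ]
  [ 0   0  2/7  1/7  |   -2/7 ]
  [ 0   8    7    3  |    -52 ]
R4 → R4 − 8·R2
  [ 1  -3    0     0  |     18 ]
  [ 0   1  6/7   3/7  |  -48/7 ]
  [ 0   0  2/7   1/7  |   -2/7 ]
  [ 0   0  1/7  -3/7  |   20/7 ]
R3 → 7/2·R3
  [ 1  -3    0     0  |     18 ]
  [ 0   1  6/7   3/7  |  -48/7 ]
  [ 0   0    1   1/2  |     -1 ]
  [ 0   0  1/7  -3/7  |   20/7 ]
R4 → R4 − 1/7·R3
  [ 1  -3    0     0  |     18 ]
  [ 0   1  6/7   3/7  |  -48/7 ]
  [ 0   0    1   1/2  |     -1 ]
  [ 0   0    0  -1/2  |      3 ]
R4 → -2·R4
  [ 1  -3    0    0  |     18 ]
  [ 0   1  6/7  3/7  |  -48/7 ]
  [ 0   0    1  1/2  |     -1 ]
  [ 0   0    0    1  |     -6 ]
R3 → R3 − 1/2·R4
  [ 1  -3    0    0  |     18 ]
  [ 0   1  6/7  3/7  |  -48/7 ]
  [ 0   0    1    0  |      2 ]
  [ 0   0    0    1  |     -6 ]
R2 → R2 − 3/7·R4
  [ 1  -3    0  0  |     18 ]
  [ 0   1  6/7  0  |  -30/7 ]
  [ 0   0    1  0  |      2 ]
  [ 0   0    0  1  |     -6 ]
R2 → R2 − 6/7·R3
  [ 1  -3  0  0  |  18 ]
  [ 0   1  0  0  |  -6 ]
  [ 0   0  1  0  |   2 ]
  [ 0   0  0  1  |  -6 ]
R1 → R1 + 3·R2
  [ 1  0  0  0  |   0 ]
  [ 0  1  0  0  |  -6 ]
  [ 0  0  1  0  |   2 ]
  [ 0  0  0  1  |  -6 ]
Reading off the last column: a = 0, b = -6, c = 2, d = -6.

(0, -6, 2, -6)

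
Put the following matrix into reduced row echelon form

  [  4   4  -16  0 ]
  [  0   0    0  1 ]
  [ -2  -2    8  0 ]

ρ1 ← 1/4·ρ1
  [  1   1  -4  0 ]
  [  0   0   0  1 ]
  [ -2  -2   8  0 ]
ρ3 ← ρ3 + 2·ρ1
  [ 1  1  -4  0 ]
  [ 0  0   0  1 ]
  [ 0  0   0  0 ]

[[1, 1, -4, 0], [0, 0, 0, 1], [0, 0, 0, 0]]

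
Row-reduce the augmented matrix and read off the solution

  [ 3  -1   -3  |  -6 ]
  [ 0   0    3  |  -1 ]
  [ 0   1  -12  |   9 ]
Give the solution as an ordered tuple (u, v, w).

(-2/3, 5, -1/3)

Multiply r1 by 1/3.
  [ 1  -1/3   -1  |  -2 ]
  [ 0     0    3  |  -1 ]
  [ 0     1  -12  |   9 ]
Swap r2 and r3.
  [ 1  -1/3   -1  |  -2 ]
  [ 0     1  -12  |   9 ]
  [ 0     0    3  |  -1 ]
Multiply r3 by 1/3.
  [ 1  -1/3   -1  |    -2 ]
  [ 0     1  -12  |     9 ]
  [ 0     0    1  |  -1/3 ]
Add 12 times r3 to r2.
  [ 1  -1/3  -1  |    -2 ]
  [ 0     1   0  |     5 ]
  [ 0     0   1  |  -1/3 ]
Add r3 to r1.
  [ 1  -1/3  0  |  -7/3 ]
  [ 0     1  0  |     5 ]
  [ 0     0  1  |  -1/3 ]
Add 1/3 times r2 to r1.
  [ 1  0  0  |  -2/3 ]
  [ 0  1  0  |     5 ]
  [ 0  0  1  |  -1/3 ]
Reading off the last column: u = -2/3, v = 5, w = -1/3.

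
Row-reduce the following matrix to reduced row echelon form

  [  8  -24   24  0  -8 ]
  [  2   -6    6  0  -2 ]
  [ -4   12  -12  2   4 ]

[[1, -3, 3, 0, -1], [0, 0, 0, 1, 0], [0, 0, 0, 0, 0]]

R1 := 1/8·R1
R2 := R2 − 2·R1
R3 := R3 + 4·R1
R2 <=> R3
R2 := 1/2·R2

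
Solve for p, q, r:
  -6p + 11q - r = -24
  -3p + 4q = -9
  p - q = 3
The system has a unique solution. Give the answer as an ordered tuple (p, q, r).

(3, 0, 6)

Form the augmented matrix and row-reduce:
  [ -6  11  -1  |  -24 ]
  [ -3   4   0  |   -9 ]
  [  1  -1   0  |    3 ]
R1 → -1/6·R1
  [  1  -11/6  1/6  |   4 ]
  [ -3      4    0  |  -9 ]
  [  1     -1    0  |   3 ]
R2 → R2 + 3·R1
  [ 1  -11/6  1/6  |  4 ]
  [ 0   -3/2  1/2  |  3 ]
  [ 1     -1    0  |  3 ]
R3 → R3 − R1
  [ 1  -11/6   1/6  |   4 ]
  [ 0   -3/2   1/2  |   3 ]
  [ 0    5/6  -1/6  |  -1 ]
R2 → -2/3·R2
  [ 1  -11/6   1/6  |   4 ]
  [ 0      1  -1/3  |  -2 ]
  [ 0    5/6  -1/6  |  -1 ]
R3 → R3 − 5/6·R2
  [ 1  -11/6   1/6  |    4 ]
  [ 0      1  -1/3  |   -2 ]
  [ 0      0   1/9  |  2/3 ]
R3 → 9·R3
  [ 1  -11/6   1/6  |   4 ]
  [ 0      1  -1/3  |  -2 ]
  [ 0      0     1  |   6 ]
R2 → R2 + 1/3·R3
  [ 1  -11/6  1/6  |  4 ]
  [ 0      1    0  |  0 ]
  [ 0      0    1  |  6 ]
R1 → R1 − 1/6·R3
  [ 1  -11/6  0  |  3 ]
  [ 0      1  0  |  0 ]
  [ 0      0  1  |  6 ]
R1 → R1 + 11/6·R2
  [ 1  0  0  |  3 ]
  [ 0  1  0  |  0 ]
  [ 0  0  1  |  6 ]
Reading off the last column: p = 3, q = 0, r = 6.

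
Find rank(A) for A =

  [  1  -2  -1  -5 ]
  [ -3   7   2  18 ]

ρ2 := ρ2 + 3·ρ1
  [ 1  -2  -1  -5 ]
  [ 0   1  -1   3 ]
ρ1 := ρ1 + 2·ρ2
  [ 1  0  -3  1 ]
  [ 0  1  -1  3 ]
The reduced form has 2 nonzero rows.

rank = 2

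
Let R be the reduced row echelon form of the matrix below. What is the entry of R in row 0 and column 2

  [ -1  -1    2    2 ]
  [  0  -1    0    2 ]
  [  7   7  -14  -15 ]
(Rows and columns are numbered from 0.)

-2

Multiply R1 by -1.
  [ 1   1   -2   -2 ]
  [ 0  -1    0    2 ]
  [ 7   7  -14  -15 ]
Subtract 7 times R1 from R3.
  [ 1   1  -2  -2 ]
  [ 0  -1   0   2 ]
  [ 0   0   0  -1 ]
Multiply R2 by -1.
  [ 1  1  -2  -2 ]
  [ 0  1   0  -2 ]
  [ 0  0   0  -1 ]
Multiply R3 by -1.
  [ 1  1  -2  -2 ]
  [ 0  1   0  -2 ]
  [ 0  0   0   1 ]
Add 2 times R3 to R2.
  [ 1  1  -2  -2 ]
  [ 0  1   0   0 ]
  [ 0  0   0   1 ]
Add 2 times R3 to R1.
  [ 1  1  -2  0 ]
  [ 0  1   0  0 ]
  [ 0  0   0  1 ]
Subtract R2 from R1.
  [ 1  0  -2  0 ]
  [ 0  1   0  0 ]
  [ 0  0   0  1 ]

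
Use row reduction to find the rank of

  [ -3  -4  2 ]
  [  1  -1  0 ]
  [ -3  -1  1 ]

R1 ← -1/3·R1
  [  1  4/3  -2/3 ]
  [  1   -1     0 ]
  [ -3   -1     1 ]
R2 ← R2 − R1
  [  1   4/3  -2/3 ]
  [  0  -7/3   2/3 ]
  [ -3    -1     1 ]
R3 ← R3 + 3·R1
  [ 1   4/3  -2/3 ]
  [ 0  -7/3   2/3 ]
  [ 0     3    -1 ]
R2 ← -3/7·R2
  [ 1  4/3  -2/3 ]
  [ 0    1  -2/7 ]
  [ 0    3    -1 ]
R3 ← R3 − 3·R2
  [ 1  4/3  -2/3 ]
  [ 0    1  -2/7 ]
  [ 0    0  -1/7 ]
R3 ← -7·R3
  [ 1  4/3  -2/3 ]
  [ 0    1  -2/7 ]
  [ 0    0     1 ]
R2 ← R2 + 2/7·R3
  [ 1  4/3  -2/3 ]
  [ 0    1     0 ]
  [ 0    0     1 ]
R1 ← R1 + 2/3·R3
  [ 1  4/3  0 ]
  [ 0    1  0 ]
  [ 0    0  1 ]
R1 ← R1 − 4/3·R2
  [ 1  0  0 ]
  [ 0  1  0 ]
  [ 0  0  1 ]
The reduced form has 3 nonzero rows.

rank = 3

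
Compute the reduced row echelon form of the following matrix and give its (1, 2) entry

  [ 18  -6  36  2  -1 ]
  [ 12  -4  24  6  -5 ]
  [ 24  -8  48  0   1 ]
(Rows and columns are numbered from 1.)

R1 → 1/18·R1
R2 → R2 − 12·R1
R3 → R3 − 24·R1
R2 → 3/14·R2
R3 → R3 + 8/3·R2
R3 → -7·R3
R2 → R2 + 13/14·R3
R1 → R1 + 1/18·R3
R1 → R1 − 1/9·R2

-1/3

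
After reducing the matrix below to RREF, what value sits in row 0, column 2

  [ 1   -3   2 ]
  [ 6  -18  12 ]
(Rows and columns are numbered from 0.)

R2 := R2 − 6·R1
  [ 1  -3  2 ]
  [ 0   0  0 ]

2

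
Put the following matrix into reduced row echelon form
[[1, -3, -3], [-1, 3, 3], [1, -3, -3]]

[[1, -3, -3], [0, 0, 0], [0, 0, 0]]

ρ2 → ρ2 + ρ1
  [ 1  -3  -3 ]
  [ 0   0   0 ]
  [ 1  -3  -3 ]
ρ3 → ρ3 − ρ1
  [ 1  -3  -3 ]
  [ 0   0   0 ]
  [ 0   0   0 ]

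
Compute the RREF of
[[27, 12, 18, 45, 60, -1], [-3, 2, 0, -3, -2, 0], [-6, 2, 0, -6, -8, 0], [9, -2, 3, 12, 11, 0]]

[[1, 0, 0, 1, 2, 0], [0, 1, 0, 0, 2, 0], [0, 0, 1, 1, -1, 0], [0, 0, 0, 0, 0, 1]]

Multiply R1 by 1/27.
Add 3 times R1 to R2.
Add 6 times R1 to R3.
Subtract 9 times R1 from R4.
Multiply R2 by 3/10.
Subtract 14/3 times R2 from R3.
Add 6 times R2 to R4.
Multiply R3 by 5/6.
Subtract 3/5 times R3 from R4.
Multiply R4 by 6.
Add 1/18 times R4 to R3.
Add 1/30 times R4 to R2.
Add 1/27 times R4 to R1.
Subtract 3/5 times R3 from R2.
Subtract 2/3 times R3 from R1.
Subtract 4/9 times R2 from R1.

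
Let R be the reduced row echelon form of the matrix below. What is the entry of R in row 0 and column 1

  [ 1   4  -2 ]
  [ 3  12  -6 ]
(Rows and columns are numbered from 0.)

Subtract 3 times ρ1 from ρ2.

4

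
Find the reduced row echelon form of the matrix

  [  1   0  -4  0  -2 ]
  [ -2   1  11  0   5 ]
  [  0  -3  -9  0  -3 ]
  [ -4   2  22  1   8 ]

ρ2 -> ρ2 + 2·ρ1
  [  1   0  -4  0  -2 ]
  [  0   1   3  0   1 ]
  [  0  -3  -9  0  -3 ]
  [ -4   2  22  1   8 ]
ρ4 -> ρ4 + 4·ρ1
  [ 1   0  -4  0  -2 ]
  [ 0   1   3  0   1 ]
  [ 0  -3  -9  0  -3 ]
  [ 0   2   6  1   0 ]
ρ3 -> ρ3 + 3·ρ2
  [ 1  0  -4  0  -2 ]
  [ 0  1   3  0   1 ]
  [ 0  0   0  0   0 ]
  [ 0  2   6  1   0 ]
ρ4 -> ρ4 − 2·ρ2
  [ 1  0  -4  0  -2 ]
  [ 0  1   3  0   1 ]
  [ 0  0   0  0   0 ]
  [ 0  0   0  1  -2 ]
ρ3 <=> ρ4
  [ 1  0  -4  0  -2 ]
  [ 0  1   3  0   1 ]
  [ 0  0   0  1  -2 ]
  [ 0  0   0  0   0 ]

[[1, 0, -4, 0, -2], [0, 1, 3, 0, 1], [0, 0, 0, 1, -2], [0, 0, 0, 0, 0]]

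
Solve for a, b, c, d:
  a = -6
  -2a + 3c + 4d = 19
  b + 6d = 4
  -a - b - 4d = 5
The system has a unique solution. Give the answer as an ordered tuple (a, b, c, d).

Form the augmented matrix and row-reduce:
  [  1   0  0   0  |  -6 ]
  [ -2   0  3   4  |  19 ]
  [  0   1  0   6  |   4 ]
  [ -1  -1  0  -4  |   5 ]
ρ2 ← ρ2 + 2·ρ1
ρ4 ← ρ4 + ρ1
ρ2 <=> ρ3
ρ4 ← ρ4 + ρ2
ρ3 ← 1/3·ρ3
ρ4 ← 1/2·ρ4
ρ3 ← ρ3 − 4/3·ρ4
ρ2 ← ρ2 − 6·ρ4
Reading off the last column: a = -6, b = -5, c = 1/3, d = 3/2.

(-6, -5, 1/3, 3/2)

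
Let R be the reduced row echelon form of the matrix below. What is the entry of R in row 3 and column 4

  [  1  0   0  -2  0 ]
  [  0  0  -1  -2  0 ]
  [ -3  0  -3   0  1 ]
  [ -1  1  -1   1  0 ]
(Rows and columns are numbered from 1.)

R3 -> R3 + 3·R1
  [  1  0   0  -2  0 ]
  [  0  0  -1  -2  0 ]
  [  0  0  -3  -6  1 ]
  [ -1  1  -1   1  0 ]
R4 -> R4 + R1
  [ 1  0   0  -2  0 ]
  [ 0  0  -1  -2  0 ]
  [ 0  0  -3  -6  1 ]
  [ 0  1  -1  -1  0 ]
R2 <-> R4
  [ 1  0   0  -2  0 ]
  [ 0  1  -1  -1  0 ]
  [ 0  0  -3  -6  1 ]
  [ 0  0  -1  -2  0 ]
R3 -> -1/3·R3
  [ 1  0   0  -2     0 ]
  [ 0  1  -1  -1     0 ]
  [ 0  0   1   2  -1/3 ]
  [ 0  0  -1  -2     0 ]
R4 -> R4 + R3
  [ 1  0   0  -2     0 ]
  [ 0  1  -1  -1     0 ]
  [ 0  0   1   2  -1/3 ]
  [ 0  0   0   0  -1/3 ]
R4 -> -3·R4
  [ 1  0   0  -2     0 ]
  [ 0  1  -1  -1     0 ]
  [ 0  0   1   2  -1/3 ]
  [ 0  0   0   0     1 ]
R3 -> R3 + 1/3·R4
  [ 1  0   0  -2  0 ]
  [ 0  1  -1  -1  0 ]
  [ 0  0   1   2  0 ]
  [ 0  0   0   0  1 ]
R2 -> R2 + R3
  [ 1  0  0  -2  0 ]
  [ 0  1  0   1  0 ]
  [ 0  0  1   2  0 ]
  [ 0  0  0   0  1 ]

2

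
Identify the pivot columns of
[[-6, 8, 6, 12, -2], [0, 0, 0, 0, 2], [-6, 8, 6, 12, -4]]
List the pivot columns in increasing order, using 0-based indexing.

0, 4

ρ1 -> -1/6·ρ1
  [  1  -4/3  -1  -2  1/3 ]
  [  0     0   0   0    2 ]
  [ -6     8   6  12   -4 ]
ρ3 -> ρ3 + 6·ρ1
  [ 1  -4/3  -1  -2  1/3 ]
  [ 0     0   0   0    2 ]
  [ 0     0   0   0   -2 ]
ρ2 -> 1/2·ρ2
  [ 1  -4/3  -1  -2  1/3 ]
  [ 0     0   0   0    1 ]
  [ 0     0   0   0   -2 ]
ρ3 -> ρ3 + 2·ρ2
  [ 1  -4/3  -1  -2  1/3 ]
  [ 0     0   0   0    1 ]
  [ 0     0   0   0    0 ]
ρ1 -> ρ1 − 1/3·ρ2
  [ 1  -4/3  -1  -2  0 ]
  [ 0     0   0   0  1 ]
  [ 0     0   0   0  0 ]
Pivot columns are the columns containing a leading 1.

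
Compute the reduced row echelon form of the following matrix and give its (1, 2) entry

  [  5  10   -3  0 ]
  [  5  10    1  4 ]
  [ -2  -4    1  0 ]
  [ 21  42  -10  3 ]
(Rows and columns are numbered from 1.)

r1 ← 1/5·r1
  [  1   2  -3/5  0 ]
  [  5  10     1  4 ]
  [ -2  -4     1  0 ]
  [ 21  42   -10  3 ]
r2 ← r2 − 5·r1
  [  1   2  -3/5  0 ]
  [  0   0     4  4 ]
  [ -2  -4     1  0 ]
  [ 21  42   -10  3 ]
r3 ← r3 + 2·r1
  [  1   2  -3/5  0 ]
  [  0   0     4  4 ]
  [  0   0  -1/5  0 ]
  [ 21  42   -10  3 ]
r4 ← r4 − 21·r1
  [ 1  2  -3/5  0 ]
  [ 0  0     4  4 ]
  [ 0  0  -1/5  0 ]
  [ 0  0  13/5  3 ]
r2 ← 1/4·r2
  [ 1  2  -3/5  0 ]
  [ 0  0     1  1 ]
  [ 0  0  -1/5  0 ]
  [ 0  0  13/5  3 ]
r3 ← r3 + 1/5·r2
  [ 1  2  -3/5    0 ]
  [ 0  0     1    1 ]
  [ 0  0     0  1/5 ]
  [ 0  0  13/5    3 ]
r4 ← r4 − 13/5·r2
  [ 1  2  -3/5    0 ]
  [ 0  0     1    1 ]
  [ 0  0     0  1/5 ]
  [ 0  0     0  2/5 ]
r3 ← 5·r3
  [ 1  2  -3/5    0 ]
  [ 0  0     1    1 ]
  [ 0  0     0    1 ]
  [ 0  0     0  2/5 ]
r4 ← r4 − 2/5·r3
  [ 1  2  -3/5  0 ]
  [ 0  0     1  1 ]
  [ 0  0     0  1 ]
  [ 0  0     0  0 ]
r2 ← r2 − r3
  [ 1  2  -3/5  0 ]
  [ 0  0     1  0 ]
  [ 0  0     0  1 ]
  [ 0  0     0  0 ]
r1 ← r1 + 3/5·r2
  [ 1  2  0  0 ]
  [ 0  0  1  0 ]
  [ 0  0  0  1 ]
  [ 0  0  0  0 ]

2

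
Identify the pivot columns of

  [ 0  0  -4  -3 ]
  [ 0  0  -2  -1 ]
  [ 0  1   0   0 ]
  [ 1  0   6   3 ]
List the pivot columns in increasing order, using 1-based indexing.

1, 2, 3, 4

R1 <-> R4
  [ 1  0   6   3 ]
  [ 0  0  -2  -1 ]
  [ 0  1   0   0 ]
  [ 0  0  -4  -3 ]
R2 <-> R3
  [ 1  0   6   3 ]
  [ 0  1   0   0 ]
  [ 0  0  -2  -1 ]
  [ 0  0  -4  -3 ]
R3 → -1/2·R3
  [ 1  0   6    3 ]
  [ 0  1   0    0 ]
  [ 0  0   1  1/2 ]
  [ 0  0  -4   -3 ]
R4 → R4 + 4·R3
  [ 1  0  6    3 ]
  [ 0  1  0    0 ]
  [ 0  0  1  1/2 ]
  [ 0  0  0   -1 ]
R4 → -1·R4
  [ 1  0  6    3 ]
  [ 0  1  0    0 ]
  [ 0  0  1  1/2 ]
  [ 0  0  0    1 ]
R3 → R3 − 1/2·R4
  [ 1  0  6  3 ]
  [ 0  1  0  0 ]
  [ 0  0  1  0 ]
  [ 0  0  0  1 ]
R1 → R1 − 3·R4
  [ 1  0  6  0 ]
  [ 0  1  0  0 ]
  [ 0  0  1  0 ]
  [ 0  0  0  1 ]
R1 → R1 − 6·R3
  [ 1  0  0  0 ]
  [ 0  1  0  0 ]
  [ 0  0  1  0 ]
  [ 0  0  0  1 ]
Pivot columns are the columns containing a leading 1.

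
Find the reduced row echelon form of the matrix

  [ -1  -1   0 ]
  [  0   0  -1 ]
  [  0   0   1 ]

Multiply R1 by -1.
  [ 1  1   0 ]
  [ 0  0  -1 ]
  [ 0  0   1 ]
Multiply R2 by -1.
  [ 1  1  0 ]
  [ 0  0  1 ]
  [ 0  0  1 ]
Subtract R2 from R3.
  [ 1  1  0 ]
  [ 0  0  1 ]
  [ 0  0  0 ]

[[1, 1, 0], [0, 0, 1], [0, 0, 0]]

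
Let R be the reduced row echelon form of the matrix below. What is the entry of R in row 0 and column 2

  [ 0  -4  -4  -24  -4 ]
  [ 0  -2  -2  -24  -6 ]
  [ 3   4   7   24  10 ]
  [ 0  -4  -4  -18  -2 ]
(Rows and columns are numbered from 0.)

ρ1 ↔ ρ3
ρ1 ← 1/3·ρ1
ρ2 ← -1/2·ρ2
ρ3 ← ρ3 + 4·ρ2
ρ4 ← ρ4 + 4·ρ2
ρ3 ← 1/24·ρ3
ρ4 ← ρ4 − 30·ρ3
ρ2 ← ρ2 − 12·ρ3
ρ1 ← ρ1 − 8·ρ3
ρ1 ← ρ1 − 4/3·ρ2

1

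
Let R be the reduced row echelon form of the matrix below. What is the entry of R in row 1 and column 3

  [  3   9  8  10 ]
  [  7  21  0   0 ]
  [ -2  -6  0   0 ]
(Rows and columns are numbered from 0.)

R1 := 1/3·R1
  [  1   3  8/3  10/3 ]
  [  7  21    0     0 ]
  [ -2  -6    0     0 ]
R2 := R2 − 7·R1
  [  1   3    8/3   10/3 ]
  [  0   0  -56/3  -70/3 ]
  [ -2  -6      0      0 ]
R3 := R3 + 2·R1
  [ 1  3    8/3   10/3 ]
  [ 0  0  -56/3  -70/3 ]
  [ 0  0   16/3   20/3 ]
R2 := -3/56·R2
  [ 1  3   8/3  10/3 ]
  [ 0  0     1   5/4 ]
  [ 0  0  16/3  20/3 ]
R3 := R3 − 16/3·R2
  [ 1  3  8/3  10/3 ]
  [ 0  0    1   5/4 ]
  [ 0  0    0     0 ]
R1 := R1 − 8/3·R2
  [ 1  3  0    0 ]
  [ 0  0  1  5/4 ]
  [ 0  0  0    0 ]

5/4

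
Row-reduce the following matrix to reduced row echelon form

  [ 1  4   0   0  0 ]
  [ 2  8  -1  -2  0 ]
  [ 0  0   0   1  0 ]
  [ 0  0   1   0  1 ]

[[1, 4, 0, 0, 0], [0, 0, 1, 0, 0], [0, 0, 0, 1, 0], [0, 0, 0, 0, 1]]

r2 → r2 − 2·r1
  [ 1  4   0   0  0 ]
  [ 0  0  -1  -2  0 ]
  [ 0  0   0   1  0 ]
  [ 0  0   1   0  1 ]
r2 → -1·r2
  [ 1  4  0  0  0 ]
  [ 0  0  1  2  0 ]
  [ 0  0  0  1  0 ]
  [ 0  0  1  0  1 ]
r4 → r4 − r2
  [ 1  4  0   0  0 ]
  [ 0  0  1   2  0 ]
  [ 0  0  0   1  0 ]
  [ 0  0  0  -2  1 ]
r4 → r4 + 2·r3
  [ 1  4  0  0  0 ]
  [ 0  0  1  2  0 ]
  [ 0  0  0  1  0 ]
  [ 0  0  0  0  1 ]
r2 → r2 − 2·r3
  [ 1  4  0  0  0 ]
  [ 0  0  1  0  0 ]
  [ 0  0  0  1  0 ]
  [ 0  0  0  0  1 ]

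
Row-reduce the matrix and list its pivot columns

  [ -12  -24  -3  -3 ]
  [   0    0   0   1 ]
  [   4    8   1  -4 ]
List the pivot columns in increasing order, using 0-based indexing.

Multiply R1 by -1/12.
Subtract 4 times R1 from R3.
Add 5 times R2 to R3.
Subtract 1/4 times R2 from R1.
Pivot columns are the columns containing a leading 1.

0, 3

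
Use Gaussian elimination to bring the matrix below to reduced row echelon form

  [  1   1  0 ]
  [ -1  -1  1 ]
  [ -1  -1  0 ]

R2 → R2 + R1
  [  1   1  0 ]
  [  0   0  1 ]
  [ -1  -1  0 ]
R3 → R3 + R1
  [ 1  1  0 ]
  [ 0  0  1 ]
  [ 0  0  0 ]

[[1, 1, 0], [0, 0, 1], [0, 0, 0]]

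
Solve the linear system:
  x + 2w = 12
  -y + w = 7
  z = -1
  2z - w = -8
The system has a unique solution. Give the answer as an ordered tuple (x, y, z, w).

(0, -1, -1, 6)

Form the augmented matrix and row-reduce:
  [ 1   0  0   2  |  12 ]
  [ 0  -1  0   1  |   7 ]
  [ 0   0  1   0  |  -1 ]
  [ 0   0  2  -1  |  -8 ]
Multiply R2 by -1.
  [ 1  0  0   2  |  12 ]
  [ 0  1  0  -1  |  -7 ]
  [ 0  0  1   0  |  -1 ]
  [ 0  0  2  -1  |  -8 ]
Subtract 2 times R3 from R4.
  [ 1  0  0   2  |  12 ]
  [ 0  1  0  -1  |  -7 ]
  [ 0  0  1   0  |  -1 ]
  [ 0  0  0  -1  |  -6 ]
Multiply R4 by -1.
  [ 1  0  0   2  |  12 ]
  [ 0  1  0  -1  |  -7 ]
  [ 0  0  1   0  |  -1 ]
  [ 0  0  0   1  |   6 ]
Add R4 to R2.
  [ 1  0  0  2  |  12 ]
  [ 0  1  0  0  |  -1 ]
  [ 0  0  1  0  |  -1 ]
  [ 0  0  0  1  |   6 ]
Subtract 2 times R4 from R1.
  [ 1  0  0  0  |   0 ]
  [ 0  1  0  0  |  -1 ]
  [ 0  0  1  0  |  -1 ]
  [ 0  0  0  1  |   6 ]
Reading off the last column: x = 0, y = -1, z = -1, w = 6.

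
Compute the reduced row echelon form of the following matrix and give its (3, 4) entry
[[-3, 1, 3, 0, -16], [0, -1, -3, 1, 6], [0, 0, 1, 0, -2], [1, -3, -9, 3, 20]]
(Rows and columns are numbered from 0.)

-4

R1 → -1/3·R1
  [ 1  -1/3  -1  0  16/3 ]
  [ 0    -1  -3  1     6 ]
  [ 0     0   1  0    -2 ]
  [ 1    -3  -9  3    20 ]
R4 → R4 − R1
  [ 1  -1/3  -1  0  16/3 ]
  [ 0    -1  -3  1     6 ]
  [ 0     0   1  0    -2 ]
  [ 0  -8/3  -8  3  44/3 ]
R2 → -1·R2
  [ 1  -1/3  -1   0  16/3 ]
  [ 0     1   3  -1    -6 ]
  [ 0     0   1   0    -2 ]
  [ 0  -8/3  -8   3  44/3 ]
R4 → R4 + 8/3·R2
  [ 1  -1/3  -1    0  16/3 ]
  [ 0     1   3   -1    -6 ]
  [ 0     0   1    0    -2 ]
  [ 0     0   0  1/3  -4/3 ]
R4 → 3·R4
  [ 1  -1/3  -1   0  16/3 ]
  [ 0     1   3  -1    -6 ]
  [ 0     0   1   0    -2 ]
  [ 0     0   0   1    -4 ]
R2 → R2 + R4
  [ 1  -1/3  -1  0  16/3 ]
  [ 0     1   3  0   -10 ]
  [ 0     0   1  0    -2 ]
  [ 0     0   0  1    -4 ]
R2 → R2 − 3·R3
  [ 1  -1/3  -1  0  16/3 ]
  [ 0     1   0  0    -4 ]
  [ 0     0   1  0    -2 ]
  [ 0     0   0  1    -4 ]
R1 → R1 + R3
  [ 1  -1/3  0  0  10/3 ]
  [ 0     1  0  0    -4 ]
  [ 0     0  1  0    -2 ]
  [ 0     0  0  1    -4 ]
R1 → R1 + 1/3·R2
  [ 1  0  0  0   2 ]
  [ 0  1  0  0  -4 ]
  [ 0  0  1  0  -2 ]
  [ 0  0  0  1  -4 ]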